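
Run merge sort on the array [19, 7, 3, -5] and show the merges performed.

Divide and conquer:
  Merge [19] + [7] -> [7, 19]
  Merge [3] + [-5] -> [-5, 3]
  Merge [7, 19] + [-5, 3] -> [-5, 3, 7, 19]


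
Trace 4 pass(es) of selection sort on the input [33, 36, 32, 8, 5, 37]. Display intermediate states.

Pass 1: Select minimum 5 at index 4, swap -> [5, 36, 32, 8, 33, 37]
Pass 2: Select minimum 8 at index 3, swap -> [5, 8, 32, 36, 33, 37]
Pass 3: Select minimum 32 at index 2, swap -> [5, 8, 32, 36, 33, 37]
Pass 4: Select minimum 33 at index 4, swap -> [5, 8, 32, 33, 36, 37]


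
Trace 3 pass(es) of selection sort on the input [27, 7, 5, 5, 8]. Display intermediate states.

Pass 1: Select minimum 5 at index 2, swap -> [5, 7, 27, 5, 8]
Pass 2: Select minimum 5 at index 3, swap -> [5, 5, 27, 7, 8]
Pass 3: Select minimum 7 at index 3, swap -> [5, 5, 7, 27, 8]


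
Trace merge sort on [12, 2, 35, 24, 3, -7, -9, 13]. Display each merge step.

Divide and conquer:
  Merge [12] + [2] -> [2, 12]
  Merge [35] + [24] -> [24, 35]
  Merge [2, 12] + [24, 35] -> [2, 12, 24, 35]
  Merge [3] + [-7] -> [-7, 3]
  Merge [-9] + [13] -> [-9, 13]
  Merge [-7, 3] + [-9, 13] -> [-9, -7, 3, 13]
  Merge [2, 12, 24, 35] + [-9, -7, 3, 13] -> [-9, -7, 2, 3, 12, 13, 24, 35]


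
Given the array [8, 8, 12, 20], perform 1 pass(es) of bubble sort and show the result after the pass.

After pass 1: [8, 8, 12, 20] (0 swaps)
Total swaps: 0


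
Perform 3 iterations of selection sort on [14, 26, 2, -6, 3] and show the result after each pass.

Pass 1: Select minimum -6 at index 3, swap -> [-6, 26, 2, 14, 3]
Pass 2: Select minimum 2 at index 2, swap -> [-6, 2, 26, 14, 3]
Pass 3: Select minimum 3 at index 4, swap -> [-6, 2, 3, 14, 26]


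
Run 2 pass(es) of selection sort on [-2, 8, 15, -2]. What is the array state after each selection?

Pass 1: Select minimum -2 at index 0, swap -> [-2, 8, 15, -2]
Pass 2: Select minimum -2 at index 3, swap -> [-2, -2, 15, 8]


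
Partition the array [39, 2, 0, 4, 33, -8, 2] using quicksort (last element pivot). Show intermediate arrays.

Partition 1: pivot=2 at index 3 -> [2, 0, -8, 2, 33, 39, 4]
Partition 2: pivot=-8 at index 0 -> [-8, 0, 2, 2, 33, 39, 4]
Partition 3: pivot=2 at index 2 -> [-8, 0, 2, 2, 33, 39, 4]
Partition 4: pivot=4 at index 4 -> [-8, 0, 2, 2, 4, 39, 33]
Partition 5: pivot=33 at index 5 -> [-8, 0, 2, 2, 4, 33, 39]


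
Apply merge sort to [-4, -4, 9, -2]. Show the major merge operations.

Divide and conquer:
  Merge [-4] + [-4] -> [-4, -4]
  Merge [9] + [-2] -> [-2, 9]
  Merge [-4, -4] + [-2, 9] -> [-4, -4, -2, 9]


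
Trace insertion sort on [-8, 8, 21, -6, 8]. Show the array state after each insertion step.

First element -8 is already 'sorted'
Insert 8: shifted 0 elements -> [-8, 8, 21, -6, 8]
Insert 21: shifted 0 elements -> [-8, 8, 21, -6, 8]
Insert -6: shifted 2 elements -> [-8, -6, 8, 21, 8]
Insert 8: shifted 1 elements -> [-8, -6, 8, 8, 21]


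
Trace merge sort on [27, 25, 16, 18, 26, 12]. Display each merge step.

Divide and conquer:
  Merge [25] + [16] -> [16, 25]
  Merge [27] + [16, 25] -> [16, 25, 27]
  Merge [26] + [12] -> [12, 26]
  Merge [18] + [12, 26] -> [12, 18, 26]
  Merge [16, 25, 27] + [12, 18, 26] -> [12, 16, 18, 25, 26, 27]


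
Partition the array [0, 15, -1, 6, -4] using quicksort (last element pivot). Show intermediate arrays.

Partition 1: pivot=-4 at index 0 -> [-4, 15, -1, 6, 0]
Partition 2: pivot=0 at index 2 -> [-4, -1, 0, 6, 15]
Partition 3: pivot=15 at index 4 -> [-4, -1, 0, 6, 15]


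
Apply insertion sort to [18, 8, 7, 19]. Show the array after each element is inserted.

First element 18 is already 'sorted'
Insert 8: shifted 1 elements -> [8, 18, 7, 19]
Insert 7: shifted 2 elements -> [7, 8, 18, 19]
Insert 19: shifted 0 elements -> [7, 8, 18, 19]


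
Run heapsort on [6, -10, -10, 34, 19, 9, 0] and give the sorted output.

Build heap: [34, 19, 9, -10, 6, -10, 0]
Extract 34: [19, 6, 9, -10, 0, -10, 34]
Extract 19: [9, 6, -10, -10, 0, 19, 34]
Extract 9: [6, 0, -10, -10, 9, 19, 34]
Extract 6: [0, -10, -10, 6, 9, 19, 34]
Extract 0: [-10, -10, 0, 6, 9, 19, 34]
Extract -10: [-10, -10, 0, 6, 9, 19, 34]


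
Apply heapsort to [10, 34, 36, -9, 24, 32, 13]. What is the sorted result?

Build heap: [36, 34, 32, -9, 24, 10, 13]
Extract 36: [34, 24, 32, -9, 13, 10, 36]
Extract 34: [32, 24, 10, -9, 13, 34, 36]
Extract 32: [24, 13, 10, -9, 32, 34, 36]
Extract 24: [13, -9, 10, 24, 32, 34, 36]
Extract 13: [10, -9, 13, 24, 32, 34, 36]
Extract 10: [-9, 10, 13, 24, 32, 34, 36]


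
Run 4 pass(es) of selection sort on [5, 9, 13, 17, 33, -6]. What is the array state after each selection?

Pass 1: Select minimum -6 at index 5, swap -> [-6, 9, 13, 17, 33, 5]
Pass 2: Select minimum 5 at index 5, swap -> [-6, 5, 13, 17, 33, 9]
Pass 3: Select minimum 9 at index 5, swap -> [-6, 5, 9, 17, 33, 13]
Pass 4: Select minimum 13 at index 5, swap -> [-6, 5, 9, 13, 33, 17]


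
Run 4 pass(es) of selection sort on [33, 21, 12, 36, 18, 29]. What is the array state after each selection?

Pass 1: Select minimum 12 at index 2, swap -> [12, 21, 33, 36, 18, 29]
Pass 2: Select minimum 18 at index 4, swap -> [12, 18, 33, 36, 21, 29]
Pass 3: Select minimum 21 at index 4, swap -> [12, 18, 21, 36, 33, 29]
Pass 4: Select minimum 29 at index 5, swap -> [12, 18, 21, 29, 33, 36]


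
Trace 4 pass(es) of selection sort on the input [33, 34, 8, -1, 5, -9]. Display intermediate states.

Pass 1: Select minimum -9 at index 5, swap -> [-9, 34, 8, -1, 5, 33]
Pass 2: Select minimum -1 at index 3, swap -> [-9, -1, 8, 34, 5, 33]
Pass 3: Select minimum 5 at index 4, swap -> [-9, -1, 5, 34, 8, 33]
Pass 4: Select minimum 8 at index 4, swap -> [-9, -1, 5, 8, 34, 33]


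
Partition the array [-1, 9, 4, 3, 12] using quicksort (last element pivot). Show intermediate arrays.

Partition 1: pivot=12 at index 4 -> [-1, 9, 4, 3, 12]
Partition 2: pivot=3 at index 1 -> [-1, 3, 4, 9, 12]
Partition 3: pivot=9 at index 3 -> [-1, 3, 4, 9, 12]


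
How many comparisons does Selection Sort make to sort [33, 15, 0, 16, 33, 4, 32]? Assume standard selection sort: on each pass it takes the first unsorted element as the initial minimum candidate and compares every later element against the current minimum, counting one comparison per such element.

Pass 1: scan indices 1..6 for the minimum = 6 comparison(s); min is 0, place at index 0 -> [0, 15, 33, 16, 33, 4, 32]
Pass 2: scan indices 2..6 for the minimum = 5 comparison(s); min is 4, place at index 1 -> [0, 4, 33, 16, 33, 15, 32]
Pass 3: scan indices 3..6 for the minimum = 4 comparison(s); min is 15, place at index 2 -> [0, 4, 15, 16, 33, 33, 32]
Pass 4: scan indices 4..6 for the minimum = 3 comparison(s); min is 16, place at index 3 -> [0, 4, 15, 16, 33, 33, 32]
Pass 5: scan indices 5..6 for the minimum = 2 comparison(s); min is 32, place at index 4 -> [0, 4, 15, 16, 32, 33, 33]
Pass 6: scan indices 6..6 for the minimum = 1 comparison(s); min is 33, place at index 5 -> [0, 4, 15, 16, 32, 33, 33]
Selection sort always scans the whole unsorted suffix, so the count is (n-1) + (n-2) + ... + 1 = n(n-1)/2 = 7*6/2 = 21 regardless of the input order.
Total comparisons: 6 + 5 + 4 + 3 + 2 + 1 = 21


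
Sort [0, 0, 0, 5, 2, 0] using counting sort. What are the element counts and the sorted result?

Count array: [4, 0, 1, 0, 0, 1]
(count[i] = number of elements equal to i)
Cumulative count: [4, 4, 5, 5, 5, 6]
Sorted: [0, 0, 0, 0, 2, 5]


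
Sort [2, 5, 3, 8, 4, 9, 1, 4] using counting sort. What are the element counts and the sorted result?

Count array: [0, 1, 1, 1, 2, 1, 0, 0, 1, 1]
(count[i] = number of elements equal to i)
Cumulative count: [0, 1, 2, 3, 5, 6, 6, 6, 7, 8]
Sorted: [1, 2, 3, 4, 4, 5, 8, 9]


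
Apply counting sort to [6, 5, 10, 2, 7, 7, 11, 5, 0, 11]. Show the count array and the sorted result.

Count array: [1, 0, 1, 0, 0, 2, 1, 2, 0, 0, 1, 2]
(count[i] = number of elements equal to i)
Cumulative count: [1, 1, 2, 2, 2, 4, 5, 7, 7, 7, 8, 10]
Sorted: [0, 2, 5, 5, 6, 7, 7, 10, 11, 11]


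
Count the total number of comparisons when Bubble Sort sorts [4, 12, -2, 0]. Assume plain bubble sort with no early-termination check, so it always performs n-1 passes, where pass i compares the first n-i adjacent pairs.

Pass 1: compare adjacent pairs (0,1)..(2,3) = 3 comparison(s), 2 swap(s) -> [4, -2, 0, 12]
Pass 2: compare adjacent pairs (0,1)..(1,2) = 2 comparison(s), 2 swap(s) -> [-2, 0, 4, 12]
Pass 3: compare adjacent pairs (0,1)..(0,1) = 1 comparison(s), 0 swap(s) -> [-2, 0, 4, 12]
Total comparisons: 3 + 2 + 1 = 6


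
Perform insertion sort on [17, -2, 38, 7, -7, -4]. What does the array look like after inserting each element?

First element 17 is already 'sorted'
Insert -2: shifted 1 elements -> [-2, 17, 38, 7, -7, -4]
Insert 38: shifted 0 elements -> [-2, 17, 38, 7, -7, -4]
Insert 7: shifted 2 elements -> [-2, 7, 17, 38, -7, -4]
Insert -7: shifted 4 elements -> [-7, -2, 7, 17, 38, -4]
Insert -4: shifted 4 elements -> [-7, -4, -2, 7, 17, 38]


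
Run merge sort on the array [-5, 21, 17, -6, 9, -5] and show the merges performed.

Divide and conquer:
  Merge [21] + [17] -> [17, 21]
  Merge [-5] + [17, 21] -> [-5, 17, 21]
  Merge [9] + [-5] -> [-5, 9]
  Merge [-6] + [-5, 9] -> [-6, -5, 9]
  Merge [-5, 17, 21] + [-6, -5, 9] -> [-6, -5, -5, 9, 17, 21]


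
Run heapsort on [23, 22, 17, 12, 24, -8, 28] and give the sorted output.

Build heap: [28, 24, 23, 12, 22, -8, 17]
Extract 28: [24, 22, 23, 12, 17, -8, 28]
Extract 24: [23, 22, -8, 12, 17, 24, 28]
Extract 23: [22, 17, -8, 12, 23, 24, 28]
Extract 22: [17, 12, -8, 22, 23, 24, 28]
Extract 17: [12, -8, 17, 22, 23, 24, 28]
Extract 12: [-8, 12, 17, 22, 23, 24, 28]


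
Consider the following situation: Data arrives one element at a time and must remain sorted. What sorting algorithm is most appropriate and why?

Best choice: Insertion sort
Reason: Insertion sort naturally handles online/streaming input by inserting each new element into sorted position


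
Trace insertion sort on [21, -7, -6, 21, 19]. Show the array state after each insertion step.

First element 21 is already 'sorted'
Insert -7: shifted 1 elements -> [-7, 21, -6, 21, 19]
Insert -6: shifted 1 elements -> [-7, -6, 21, 21, 19]
Insert 21: shifted 0 elements -> [-7, -6, 21, 21, 19]
Insert 19: shifted 2 elements -> [-7, -6, 19, 21, 21]


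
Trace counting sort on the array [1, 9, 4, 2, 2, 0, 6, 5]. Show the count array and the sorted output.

Count array: [1, 1, 2, 0, 1, 1, 1, 0, 0, 1]
(count[i] = number of elements equal to i)
Cumulative count: [1, 2, 4, 4, 5, 6, 7, 7, 7, 8]
Sorted: [0, 1, 2, 2, 4, 5, 6, 9]


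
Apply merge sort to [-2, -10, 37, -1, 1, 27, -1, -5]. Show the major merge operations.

Divide and conquer:
  Merge [-2] + [-10] -> [-10, -2]
  Merge [37] + [-1] -> [-1, 37]
  Merge [-10, -2] + [-1, 37] -> [-10, -2, -1, 37]
  Merge [1] + [27] -> [1, 27]
  Merge [-1] + [-5] -> [-5, -1]
  Merge [1, 27] + [-5, -1] -> [-5, -1, 1, 27]
  Merge [-10, -2, -1, 37] + [-5, -1, 1, 27] -> [-10, -5, -2, -1, -1, 1, 27, 37]


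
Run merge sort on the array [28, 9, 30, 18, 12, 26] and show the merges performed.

Divide and conquer:
  Merge [9] + [30] -> [9, 30]
  Merge [28] + [9, 30] -> [9, 28, 30]
  Merge [12] + [26] -> [12, 26]
  Merge [18] + [12, 26] -> [12, 18, 26]
  Merge [9, 28, 30] + [12, 18, 26] -> [9, 12, 18, 26, 28, 30]


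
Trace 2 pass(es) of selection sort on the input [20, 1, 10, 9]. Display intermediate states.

Pass 1: Select minimum 1 at index 1, swap -> [1, 20, 10, 9]
Pass 2: Select minimum 9 at index 3, swap -> [1, 9, 10, 20]


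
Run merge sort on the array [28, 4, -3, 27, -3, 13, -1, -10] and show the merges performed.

Divide and conquer:
  Merge [28] + [4] -> [4, 28]
  Merge [-3] + [27] -> [-3, 27]
  Merge [4, 28] + [-3, 27] -> [-3, 4, 27, 28]
  Merge [-3] + [13] -> [-3, 13]
  Merge [-1] + [-10] -> [-10, -1]
  Merge [-3, 13] + [-10, -1] -> [-10, -3, -1, 13]
  Merge [-3, 4, 27, 28] + [-10, -3, -1, 13] -> [-10, -3, -3, -1, 4, 13, 27, 28]


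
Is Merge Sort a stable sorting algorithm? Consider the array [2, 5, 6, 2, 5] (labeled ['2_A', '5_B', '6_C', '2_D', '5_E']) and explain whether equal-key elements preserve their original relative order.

Trace Merge Sort on the labeled array (the key is the number; the letter only tracks identity):
  Merge [2_A] + [5_B] -> [2_A, 5_B]
  Merge [2_D] + [5_E] -> [2_D, 5_E]
  Merge [6_C] + [2_D, 5_E] -> [2_D, 5_E, 6_C]
  Merge [2_A, 5_B] + [2_D, 5_E, 6_C] -> [2_A, 2_D, 5_B, 5_E, 6_C]
Final order: [2_A, 2_D, 5_B, 5_E, 6_C]
Equal keys:
  value 2: originally 2_A, 2_D; after sorting 2_A, 2_D -> order preserved
  value 5: originally 5_B, 5_E; after sorting 5_B, 5_E -> order preserved
All equal keys kept their original relative order. Merge Sort is stable: when the heads of the two halves are equal the merge takes from the left half first.
Answer: Stable


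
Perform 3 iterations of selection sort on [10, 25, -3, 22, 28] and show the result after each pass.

Pass 1: Select minimum -3 at index 2, swap -> [-3, 25, 10, 22, 28]
Pass 2: Select minimum 10 at index 2, swap -> [-3, 10, 25, 22, 28]
Pass 3: Select minimum 22 at index 3, swap -> [-3, 10, 22, 25, 28]


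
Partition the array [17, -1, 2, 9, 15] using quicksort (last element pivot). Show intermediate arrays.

Partition 1: pivot=15 at index 3 -> [-1, 2, 9, 15, 17]
Partition 2: pivot=9 at index 2 -> [-1, 2, 9, 15, 17]
Partition 3: pivot=2 at index 1 -> [-1, 2, 9, 15, 17]


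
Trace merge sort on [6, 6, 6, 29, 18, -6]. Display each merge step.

Divide and conquer:
  Merge [6] + [6] -> [6, 6]
  Merge [6] + [6, 6] -> [6, 6, 6]
  Merge [18] + [-6] -> [-6, 18]
  Merge [29] + [-6, 18] -> [-6, 18, 29]
  Merge [6, 6, 6] + [-6, 18, 29] -> [-6, 6, 6, 6, 18, 29]


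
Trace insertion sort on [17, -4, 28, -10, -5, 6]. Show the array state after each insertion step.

First element 17 is already 'sorted'
Insert -4: shifted 1 elements -> [-4, 17, 28, -10, -5, 6]
Insert 28: shifted 0 elements -> [-4, 17, 28, -10, -5, 6]
Insert -10: shifted 3 elements -> [-10, -4, 17, 28, -5, 6]
Insert -5: shifted 3 elements -> [-10, -5, -4, 17, 28, 6]
Insert 6: shifted 2 elements -> [-10, -5, -4, 6, 17, 28]


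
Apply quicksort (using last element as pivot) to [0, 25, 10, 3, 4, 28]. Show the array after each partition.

Partition 1: pivot=28 at index 5 -> [0, 25, 10, 3, 4, 28]
Partition 2: pivot=4 at index 2 -> [0, 3, 4, 25, 10, 28]
Partition 3: pivot=3 at index 1 -> [0, 3, 4, 25, 10, 28]
Partition 4: pivot=10 at index 3 -> [0, 3, 4, 10, 25, 28]


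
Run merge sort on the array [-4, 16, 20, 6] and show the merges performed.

Divide and conquer:
  Merge [-4] + [16] -> [-4, 16]
  Merge [20] + [6] -> [6, 20]
  Merge [-4, 16] + [6, 20] -> [-4, 6, 16, 20]


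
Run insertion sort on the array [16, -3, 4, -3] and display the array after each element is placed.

First element 16 is already 'sorted'
Insert -3: shifted 1 elements -> [-3, 16, 4, -3]
Insert 4: shifted 1 elements -> [-3, 4, 16, -3]
Insert -3: shifted 2 elements -> [-3, -3, 4, 16]


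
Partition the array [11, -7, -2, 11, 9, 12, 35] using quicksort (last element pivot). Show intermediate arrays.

Partition 1: pivot=35 at index 6 -> [11, -7, -2, 11, 9, 12, 35]
Partition 2: pivot=12 at index 5 -> [11, -7, -2, 11, 9, 12, 35]
Partition 3: pivot=9 at index 2 -> [-7, -2, 9, 11, 11, 12, 35]
Partition 4: pivot=-2 at index 1 -> [-7, -2, 9, 11, 11, 12, 35]
Partition 5: pivot=11 at index 4 -> [-7, -2, 9, 11, 11, 12, 35]


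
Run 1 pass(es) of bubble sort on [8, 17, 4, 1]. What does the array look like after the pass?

After pass 1: [8, 4, 1, 17] (2 swaps)
Total swaps: 2


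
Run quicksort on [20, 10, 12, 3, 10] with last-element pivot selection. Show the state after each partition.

Partition 1: pivot=10 at index 2 -> [10, 3, 10, 20, 12]
Partition 2: pivot=3 at index 0 -> [3, 10, 10, 20, 12]
Partition 3: pivot=12 at index 3 -> [3, 10, 10, 12, 20]


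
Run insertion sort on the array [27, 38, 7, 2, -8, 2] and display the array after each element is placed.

First element 27 is already 'sorted'
Insert 38: shifted 0 elements -> [27, 38, 7, 2, -8, 2]
Insert 7: shifted 2 elements -> [7, 27, 38, 2, -8, 2]
Insert 2: shifted 3 elements -> [2, 7, 27, 38, -8, 2]
Insert -8: shifted 4 elements -> [-8, 2, 7, 27, 38, 2]
Insert 2: shifted 3 elements -> [-8, 2, 2, 7, 27, 38]


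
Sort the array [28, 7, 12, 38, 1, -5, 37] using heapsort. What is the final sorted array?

Build heap: [38, 28, 37, 7, 1, -5, 12]
Extract 38: [37, 28, 12, 7, 1, -5, 38]
Extract 37: [28, 7, 12, -5, 1, 37, 38]
Extract 28: [12, 7, 1, -5, 28, 37, 38]
Extract 12: [7, -5, 1, 12, 28, 37, 38]
Extract 7: [1, -5, 7, 12, 28, 37, 38]
Extract 1: [-5, 1, 7, 12, 28, 37, 38]


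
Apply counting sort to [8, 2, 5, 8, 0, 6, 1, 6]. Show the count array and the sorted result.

Count array: [1, 1, 1, 0, 0, 1, 2, 0, 2]
(count[i] = number of elements equal to i)
Cumulative count: [1, 2, 3, 3, 3, 4, 6, 6, 8]
Sorted: [0, 1, 2, 5, 6, 6, 8, 8]


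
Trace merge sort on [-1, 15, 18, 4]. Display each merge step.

Divide and conquer:
  Merge [-1] + [15] -> [-1, 15]
  Merge [18] + [4] -> [4, 18]
  Merge [-1, 15] + [4, 18] -> [-1, 4, 15, 18]


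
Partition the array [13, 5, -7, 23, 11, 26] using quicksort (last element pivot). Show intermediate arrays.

Partition 1: pivot=26 at index 5 -> [13, 5, -7, 23, 11, 26]
Partition 2: pivot=11 at index 2 -> [5, -7, 11, 23, 13, 26]
Partition 3: pivot=-7 at index 0 -> [-7, 5, 11, 23, 13, 26]
Partition 4: pivot=13 at index 3 -> [-7, 5, 11, 13, 23, 26]


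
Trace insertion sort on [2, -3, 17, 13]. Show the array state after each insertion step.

First element 2 is already 'sorted'
Insert -3: shifted 1 elements -> [-3, 2, 17, 13]
Insert 17: shifted 0 elements -> [-3, 2, 17, 13]
Insert 13: shifted 1 elements -> [-3, 2, 13, 17]


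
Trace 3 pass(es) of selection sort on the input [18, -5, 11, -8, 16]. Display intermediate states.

Pass 1: Select minimum -8 at index 3, swap -> [-8, -5, 11, 18, 16]
Pass 2: Select minimum -5 at index 1, swap -> [-8, -5, 11, 18, 16]
Pass 3: Select minimum 11 at index 2, swap -> [-8, -5, 11, 18, 16]


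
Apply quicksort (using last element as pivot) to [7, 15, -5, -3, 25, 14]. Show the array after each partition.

Partition 1: pivot=14 at index 3 -> [7, -5, -3, 14, 25, 15]
Partition 2: pivot=-3 at index 1 -> [-5, -3, 7, 14, 25, 15]
Partition 3: pivot=15 at index 4 -> [-5, -3, 7, 14, 15, 25]


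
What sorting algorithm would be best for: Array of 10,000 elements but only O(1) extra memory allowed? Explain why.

Best choice: Heapsort
Reason: Heapsort rearranges the array in place using O(1) auxiliary space and still guarantees O(n log n) time; quicksort partitions in place but needs Theta(log n) stack space for recursion (O(n) in the worst case), and mergesort requires O(n) auxiliary space


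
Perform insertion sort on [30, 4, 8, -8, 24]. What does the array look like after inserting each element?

First element 30 is already 'sorted'
Insert 4: shifted 1 elements -> [4, 30, 8, -8, 24]
Insert 8: shifted 1 elements -> [4, 8, 30, -8, 24]
Insert -8: shifted 3 elements -> [-8, 4, 8, 30, 24]
Insert 24: shifted 1 elements -> [-8, 4, 8, 24, 30]


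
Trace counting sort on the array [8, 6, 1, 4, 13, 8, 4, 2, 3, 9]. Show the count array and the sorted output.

Count array: [0, 1, 1, 1, 2, 0, 1, 0, 2, 1, 0, 0, 0, 1]
(count[i] = number of elements equal to i)
Cumulative count: [0, 1, 2, 3, 5, 5, 6, 6, 8, 9, 9, 9, 9, 10]
Sorted: [1, 2, 3, 4, 4, 6, 8, 8, 9, 13]


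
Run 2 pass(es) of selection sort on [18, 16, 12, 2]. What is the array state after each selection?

Pass 1: Select minimum 2 at index 3, swap -> [2, 16, 12, 18]
Pass 2: Select minimum 12 at index 2, swap -> [2, 12, 16, 18]


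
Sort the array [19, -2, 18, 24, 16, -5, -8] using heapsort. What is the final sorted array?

Build heap: [24, 19, 18, -2, 16, -5, -8]
Extract 24: [19, 16, 18, -2, -8, -5, 24]
Extract 19: [18, 16, -5, -2, -8, 19, 24]
Extract 18: [16, -2, -5, -8, 18, 19, 24]
Extract 16: [-2, -8, -5, 16, 18, 19, 24]
Extract -2: [-5, -8, -2, 16, 18, 19, 24]
Extract -5: [-8, -5, -2, 16, 18, 19, 24]


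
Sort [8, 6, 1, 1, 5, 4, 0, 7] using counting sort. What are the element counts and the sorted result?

Count array: [1, 2, 0, 0, 1, 1, 1, 1, 1]
(count[i] = number of elements equal to i)
Cumulative count: [1, 3, 3, 3, 4, 5, 6, 7, 8]
Sorted: [0, 1, 1, 4, 5, 6, 7, 8]


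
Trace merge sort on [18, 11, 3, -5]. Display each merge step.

Divide and conquer:
  Merge [18] + [11] -> [11, 18]
  Merge [3] + [-5] -> [-5, 3]
  Merge [11, 18] + [-5, 3] -> [-5, 3, 11, 18]


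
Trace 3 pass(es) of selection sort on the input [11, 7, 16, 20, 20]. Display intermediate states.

Pass 1: Select minimum 7 at index 1, swap -> [7, 11, 16, 20, 20]
Pass 2: Select minimum 11 at index 1, swap -> [7, 11, 16, 20, 20]
Pass 3: Select minimum 16 at index 2, swap -> [7, 11, 16, 20, 20]


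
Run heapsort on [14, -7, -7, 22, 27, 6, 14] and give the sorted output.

Build heap: [27, 22, 14, 14, -7, 6, -7]
Extract 27: [22, 14, 14, -7, -7, 6, 27]
Extract 22: [14, 6, 14, -7, -7, 22, 27]
Extract 14: [14, 6, -7, -7, 14, 22, 27]
Extract 14: [6, -7, -7, 14, 14, 22, 27]
Extract 6: [-7, -7, 6, 14, 14, 22, 27]
Extract -7: [-7, -7, 6, 14, 14, 22, 27]


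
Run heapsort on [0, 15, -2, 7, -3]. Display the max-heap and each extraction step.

Build heap: [15, 7, -2, 0, -3]
Extract 15: [7, 0, -2, -3, 15]
Extract 7: [0, -3, -2, 7, 15]
Extract 0: [-2, -3, 0, 7, 15]
Extract -2: [-3, -2, 0, 7, 15]


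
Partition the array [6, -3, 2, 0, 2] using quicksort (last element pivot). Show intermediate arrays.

Partition 1: pivot=2 at index 3 -> [-3, 2, 0, 2, 6]
Partition 2: pivot=0 at index 1 -> [-3, 0, 2, 2, 6]


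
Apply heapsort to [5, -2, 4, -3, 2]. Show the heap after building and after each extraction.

Build heap: [5, 2, 4, -3, -2]
Extract 5: [4, 2, -2, -3, 5]
Extract 4: [2, -3, -2, 4, 5]
Extract 2: [-2, -3, 2, 4, 5]
Extract -2: [-3, -2, 2, 4, 5]


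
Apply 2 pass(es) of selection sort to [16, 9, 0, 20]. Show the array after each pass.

Pass 1: Select minimum 0 at index 2, swap -> [0, 9, 16, 20]
Pass 2: Select minimum 9 at index 1, swap -> [0, 9, 16, 20]


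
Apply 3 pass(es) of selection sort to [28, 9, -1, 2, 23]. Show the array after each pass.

Pass 1: Select minimum -1 at index 2, swap -> [-1, 9, 28, 2, 23]
Pass 2: Select minimum 2 at index 3, swap -> [-1, 2, 28, 9, 23]
Pass 3: Select minimum 9 at index 3, swap -> [-1, 2, 9, 28, 23]


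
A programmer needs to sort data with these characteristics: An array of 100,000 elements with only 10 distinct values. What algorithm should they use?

Best choice: 3-way quicksort or Counting sort
Reason: 3-way (Dutch national flag) partitioning groups every copy of the pivot together, so with only d=10 distinct keys quicksort finishes in O(n log d) expected time, which is effectively linear; counting sort runs in O(n + k) where k is the size of the key range (not the number of distinct values), so it is linear when the 10 values are integers drawn from a small known range


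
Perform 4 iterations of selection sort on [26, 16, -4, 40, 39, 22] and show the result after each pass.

Pass 1: Select minimum -4 at index 2, swap -> [-4, 16, 26, 40, 39, 22]
Pass 2: Select minimum 16 at index 1, swap -> [-4, 16, 26, 40, 39, 22]
Pass 3: Select minimum 22 at index 5, swap -> [-4, 16, 22, 40, 39, 26]
Pass 4: Select minimum 26 at index 5, swap -> [-4, 16, 22, 26, 39, 40]


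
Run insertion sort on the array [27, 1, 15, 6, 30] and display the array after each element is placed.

First element 27 is already 'sorted'
Insert 1: shifted 1 elements -> [1, 27, 15, 6, 30]
Insert 15: shifted 1 elements -> [1, 15, 27, 6, 30]
Insert 6: shifted 2 elements -> [1, 6, 15, 27, 30]
Insert 30: shifted 0 elements -> [1, 6, 15, 27, 30]


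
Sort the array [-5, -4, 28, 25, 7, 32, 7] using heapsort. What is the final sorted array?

Build heap: [32, 25, 28, -4, 7, -5, 7]
Extract 32: [28, 25, 7, -4, 7, -5, 32]
Extract 28: [25, 7, 7, -4, -5, 28, 32]
Extract 25: [7, -4, 7, -5, 25, 28, 32]
Extract 7: [7, -4, -5, 7, 25, 28, 32]
Extract 7: [-4, -5, 7, 7, 25, 28, 32]
Extract -4: [-5, -4, 7, 7, 25, 28, 32]


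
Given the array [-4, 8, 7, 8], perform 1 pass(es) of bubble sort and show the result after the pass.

After pass 1: [-4, 7, 8, 8] (1 swaps)
Total swaps: 1


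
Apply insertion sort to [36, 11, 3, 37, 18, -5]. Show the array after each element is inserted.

First element 36 is already 'sorted'
Insert 11: shifted 1 elements -> [11, 36, 3, 37, 18, -5]
Insert 3: shifted 2 elements -> [3, 11, 36, 37, 18, -5]
Insert 37: shifted 0 elements -> [3, 11, 36, 37, 18, -5]
Insert 18: shifted 2 elements -> [3, 11, 18, 36, 37, -5]
Insert -5: shifted 5 elements -> [-5, 3, 11, 18, 36, 37]


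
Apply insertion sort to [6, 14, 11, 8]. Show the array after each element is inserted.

First element 6 is already 'sorted'
Insert 14: shifted 0 elements -> [6, 14, 11, 8]
Insert 11: shifted 1 elements -> [6, 11, 14, 8]
Insert 8: shifted 2 elements -> [6, 8, 11, 14]


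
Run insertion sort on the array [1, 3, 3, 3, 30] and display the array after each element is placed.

First element 1 is already 'sorted'
Insert 3: shifted 0 elements -> [1, 3, 3, 3, 30]
Insert 3: shifted 0 elements -> [1, 3, 3, 3, 30]
Insert 3: shifted 0 elements -> [1, 3, 3, 3, 30]
Insert 30: shifted 0 elements -> [1, 3, 3, 3, 30]


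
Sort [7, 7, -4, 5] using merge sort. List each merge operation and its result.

Divide and conquer:
  Merge [7] + [7] -> [7, 7]
  Merge [-4] + [5] -> [-4, 5]
  Merge [7, 7] + [-4, 5] -> [-4, 5, 7, 7]


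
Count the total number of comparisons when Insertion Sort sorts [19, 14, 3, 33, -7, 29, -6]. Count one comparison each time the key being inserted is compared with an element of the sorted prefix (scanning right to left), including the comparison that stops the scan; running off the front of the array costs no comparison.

Insert 14: 19 > 14 (shift), reached front = 1 comparison(s) -> [14, 19, 3, 33, -7, 29, -6]
Insert 3: 19 > 3 (shift), 14 > 3 (shift), reached front = 2 comparison(s) -> [3, 14, 19, 33, -7, 29, -6]
Insert 33: 19 <= 33 (stop) = 1 comparison(s) -> [3, 14, 19, 33, -7, 29, -6]
Insert -7: 33 > -7 (shift), 19 > -7 (shift), 14 > -7 (shift), 3 > -7 (shift), reached front = 4 comparison(s) -> [-7, 3, 14, 19, 33, 29, -6]
Insert 29: 33 > 29 (shift), 19 <= 29 (stop) = 2 comparison(s) -> [-7, 3, 14, 19, 29, 33, -6]
Insert -6: 33 > -6 (shift), 29 > -6 (shift), 19 > -6 (shift), 14 > -6 (shift), 3 > -6 (shift), -7 <= -6 (stop) = 6 comparison(s) -> [-7, -6, 3, 14, 19, 29, 33]
Total comparisons: 1 + 2 + 1 + 4 + 2 + 6 = 16


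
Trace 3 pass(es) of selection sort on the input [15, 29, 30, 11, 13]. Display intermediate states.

Pass 1: Select minimum 11 at index 3, swap -> [11, 29, 30, 15, 13]
Pass 2: Select minimum 13 at index 4, swap -> [11, 13, 30, 15, 29]
Pass 3: Select minimum 15 at index 3, swap -> [11, 13, 15, 30, 29]


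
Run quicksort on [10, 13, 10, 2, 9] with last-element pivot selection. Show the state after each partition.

Partition 1: pivot=9 at index 1 -> [2, 9, 10, 10, 13]
Partition 2: pivot=13 at index 4 -> [2, 9, 10, 10, 13]
Partition 3: pivot=10 at index 3 -> [2, 9, 10, 10, 13]


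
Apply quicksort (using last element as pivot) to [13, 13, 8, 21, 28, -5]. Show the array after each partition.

Partition 1: pivot=-5 at index 0 -> [-5, 13, 8, 21, 28, 13]
Partition 2: pivot=13 at index 3 -> [-5, 13, 8, 13, 28, 21]
Partition 3: pivot=8 at index 1 -> [-5, 8, 13, 13, 28, 21]
Partition 4: pivot=21 at index 4 -> [-5, 8, 13, 13, 21, 28]


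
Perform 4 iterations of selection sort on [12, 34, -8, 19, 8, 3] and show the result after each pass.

Pass 1: Select minimum -8 at index 2, swap -> [-8, 34, 12, 19, 8, 3]
Pass 2: Select minimum 3 at index 5, swap -> [-8, 3, 12, 19, 8, 34]
Pass 3: Select minimum 8 at index 4, swap -> [-8, 3, 8, 19, 12, 34]
Pass 4: Select minimum 12 at index 4, swap -> [-8, 3, 8, 12, 19, 34]


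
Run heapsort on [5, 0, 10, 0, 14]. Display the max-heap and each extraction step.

Build heap: [14, 5, 10, 0, 0]
Extract 14: [10, 5, 0, 0, 14]
Extract 10: [5, 0, 0, 10, 14]
Extract 5: [0, 0, 5, 10, 14]
Extract 0: [0, 0, 5, 10, 14]


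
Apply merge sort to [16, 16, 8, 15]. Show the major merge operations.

Divide and conquer:
  Merge [16] + [16] -> [16, 16]
  Merge [8] + [15] -> [8, 15]
  Merge [16, 16] + [8, 15] -> [8, 15, 16, 16]


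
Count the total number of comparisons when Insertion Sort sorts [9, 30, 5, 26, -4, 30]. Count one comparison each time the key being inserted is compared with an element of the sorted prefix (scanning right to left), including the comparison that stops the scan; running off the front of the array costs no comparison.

Insert 30: 9 <= 30 (stop) = 1 comparison(s) -> [9, 30, 5, 26, -4, 30]
Insert 5: 30 > 5 (shift), 9 > 5 (shift), reached front = 2 comparison(s) -> [5, 9, 30, 26, -4, 30]
Insert 26: 30 > 26 (shift), 9 <= 26 (stop) = 2 comparison(s) -> [5, 9, 26, 30, -4, 30]
Insert -4: 30 > -4 (shift), 26 > -4 (shift), 9 > -4 (shift), 5 > -4 (shift), reached front = 4 comparison(s) -> [-4, 5, 9, 26, 30, 30]
Insert 30: 30 <= 30 (stop) = 1 comparison(s) -> [-4, 5, 9, 26, 30, 30]
Total comparisons: 1 + 2 + 2 + 4 + 1 = 10


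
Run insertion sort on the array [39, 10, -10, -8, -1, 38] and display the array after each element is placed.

First element 39 is already 'sorted'
Insert 10: shifted 1 elements -> [10, 39, -10, -8, -1, 38]
Insert -10: shifted 2 elements -> [-10, 10, 39, -8, -1, 38]
Insert -8: shifted 2 elements -> [-10, -8, 10, 39, -1, 38]
Insert -1: shifted 2 elements -> [-10, -8, -1, 10, 39, 38]
Insert 38: shifted 1 elements -> [-10, -8, -1, 10, 38, 39]


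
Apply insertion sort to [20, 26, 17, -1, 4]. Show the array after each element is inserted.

First element 20 is already 'sorted'
Insert 26: shifted 0 elements -> [20, 26, 17, -1, 4]
Insert 17: shifted 2 elements -> [17, 20, 26, -1, 4]
Insert -1: shifted 3 elements -> [-1, 17, 20, 26, 4]
Insert 4: shifted 3 elements -> [-1, 4, 17, 20, 26]


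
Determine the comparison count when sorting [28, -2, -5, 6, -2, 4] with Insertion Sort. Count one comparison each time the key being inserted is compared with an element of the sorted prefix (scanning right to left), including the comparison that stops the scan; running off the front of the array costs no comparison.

Insert -2: 28 > -2 (shift), reached front = 1 comparison(s) -> [-2, 28, -5, 6, -2, 4]
Insert -5: 28 > -5 (shift), -2 > -5 (shift), reached front = 2 comparison(s) -> [-5, -2, 28, 6, -2, 4]
Insert 6: 28 > 6 (shift), -2 <= 6 (stop) = 2 comparison(s) -> [-5, -2, 6, 28, -2, 4]
Insert -2: 28 > -2 (shift), 6 > -2 (shift), -2 <= -2 (stop) = 3 comparison(s) -> [-5, -2, -2, 6, 28, 4]
Insert 4: 28 > 4 (shift), 6 > 4 (shift), -2 <= 4 (stop) = 3 comparison(s) -> [-5, -2, -2, 4, 6, 28]
Total comparisons: 1 + 2 + 2 + 3 + 3 = 11


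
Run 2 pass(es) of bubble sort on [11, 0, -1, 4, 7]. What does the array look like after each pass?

After pass 1: [0, -1, 4, 7, 11] (4 swaps)
After pass 2: [-1, 0, 4, 7, 11] (1 swaps)
Total swaps: 5


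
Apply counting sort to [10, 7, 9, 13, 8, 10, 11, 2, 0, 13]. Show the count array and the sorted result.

Count array: [1, 0, 1, 0, 0, 0, 0, 1, 1, 1, 2, 1, 0, 2]
(count[i] = number of elements equal to i)
Cumulative count: [1, 1, 2, 2, 2, 2, 2, 3, 4, 5, 7, 8, 8, 10]
Sorted: [0, 2, 7, 8, 9, 10, 10, 11, 13, 13]


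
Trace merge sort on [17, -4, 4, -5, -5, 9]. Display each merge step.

Divide and conquer:
  Merge [-4] + [4] -> [-4, 4]
  Merge [17] + [-4, 4] -> [-4, 4, 17]
  Merge [-5] + [9] -> [-5, 9]
  Merge [-5] + [-5, 9] -> [-5, -5, 9]
  Merge [-4, 4, 17] + [-5, -5, 9] -> [-5, -5, -4, 4, 9, 17]


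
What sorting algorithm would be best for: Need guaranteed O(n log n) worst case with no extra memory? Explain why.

Best choice: Heapsort
Reason: Heapsort is O(n log n) worst case and sorts in-place; quicksort can degrade to O(n^2)


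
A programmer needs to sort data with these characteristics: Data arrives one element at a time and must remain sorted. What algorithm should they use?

Best choice: Insertion sort
Reason: Insertion sort naturally handles online/streaming input by inserting each new element into sorted position


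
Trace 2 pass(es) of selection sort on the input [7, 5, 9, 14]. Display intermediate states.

Pass 1: Select minimum 5 at index 1, swap -> [5, 7, 9, 14]
Pass 2: Select minimum 7 at index 1, swap -> [5, 7, 9, 14]


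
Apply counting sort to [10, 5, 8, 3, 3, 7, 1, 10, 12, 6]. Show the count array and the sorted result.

Count array: [0, 1, 0, 2, 0, 1, 1, 1, 1, 0, 2, 0, 1]
(count[i] = number of elements equal to i)
Cumulative count: [0, 1, 1, 3, 3, 4, 5, 6, 7, 7, 9, 9, 10]
Sorted: [1, 3, 3, 5, 6, 7, 8, 10, 10, 12]


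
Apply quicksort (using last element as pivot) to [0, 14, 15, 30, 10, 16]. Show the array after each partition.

Partition 1: pivot=16 at index 4 -> [0, 14, 15, 10, 16, 30]
Partition 2: pivot=10 at index 1 -> [0, 10, 15, 14, 16, 30]
Partition 3: pivot=14 at index 2 -> [0, 10, 14, 15, 16, 30]


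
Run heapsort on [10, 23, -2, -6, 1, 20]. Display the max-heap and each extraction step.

Build heap: [23, 10, 20, -6, 1, -2]
Extract 23: [20, 10, -2, -6, 1, 23]
Extract 20: [10, 1, -2, -6, 20, 23]
Extract 10: [1, -6, -2, 10, 20, 23]
Extract 1: [-2, -6, 1, 10, 20, 23]
Extract -2: [-6, -2, 1, 10, 20, 23]


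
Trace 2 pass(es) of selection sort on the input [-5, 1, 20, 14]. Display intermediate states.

Pass 1: Select minimum -5 at index 0, swap -> [-5, 1, 20, 14]
Pass 2: Select minimum 1 at index 1, swap -> [-5, 1, 20, 14]


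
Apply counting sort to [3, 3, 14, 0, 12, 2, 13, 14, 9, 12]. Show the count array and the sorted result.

Count array: [1, 0, 1, 2, 0, 0, 0, 0, 0, 1, 0, 0, 2, 1, 2]
(count[i] = number of elements equal to i)
Cumulative count: [1, 1, 2, 4, 4, 4, 4, 4, 4, 5, 5, 5, 7, 8, 10]
Sorted: [0, 2, 3, 3, 9, 12, 12, 13, 14, 14]


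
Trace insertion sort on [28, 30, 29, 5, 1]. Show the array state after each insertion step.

First element 28 is already 'sorted'
Insert 30: shifted 0 elements -> [28, 30, 29, 5, 1]
Insert 29: shifted 1 elements -> [28, 29, 30, 5, 1]
Insert 5: shifted 3 elements -> [5, 28, 29, 30, 1]
Insert 1: shifted 4 elements -> [1, 5, 28, 29, 30]


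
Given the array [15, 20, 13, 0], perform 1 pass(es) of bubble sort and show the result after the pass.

After pass 1: [15, 13, 0, 20] (2 swaps)
Total swaps: 2


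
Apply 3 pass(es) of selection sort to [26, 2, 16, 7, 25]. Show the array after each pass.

Pass 1: Select minimum 2 at index 1, swap -> [2, 26, 16, 7, 25]
Pass 2: Select minimum 7 at index 3, swap -> [2, 7, 16, 26, 25]
Pass 3: Select minimum 16 at index 2, swap -> [2, 7, 16, 26, 25]


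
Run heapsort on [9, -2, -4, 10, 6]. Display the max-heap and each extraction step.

Build heap: [10, 9, -4, -2, 6]
Extract 10: [9, 6, -4, -2, 10]
Extract 9: [6, -2, -4, 9, 10]
Extract 6: [-2, -4, 6, 9, 10]
Extract -2: [-4, -2, 6, 9, 10]


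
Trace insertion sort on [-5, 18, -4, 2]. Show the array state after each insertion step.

First element -5 is already 'sorted'
Insert 18: shifted 0 elements -> [-5, 18, -4, 2]
Insert -4: shifted 1 elements -> [-5, -4, 18, 2]
Insert 2: shifted 1 elements -> [-5, -4, 2, 18]


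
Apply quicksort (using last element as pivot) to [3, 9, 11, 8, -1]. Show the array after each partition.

Partition 1: pivot=-1 at index 0 -> [-1, 9, 11, 8, 3]
Partition 2: pivot=3 at index 1 -> [-1, 3, 11, 8, 9]
Partition 3: pivot=9 at index 3 -> [-1, 3, 8, 9, 11]


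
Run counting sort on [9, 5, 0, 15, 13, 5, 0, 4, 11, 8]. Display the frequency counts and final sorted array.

Count array: [2, 0, 0, 0, 1, 2, 0, 0, 1, 1, 0, 1, 0, 1, 0, 1]
(count[i] = number of elements equal to i)
Cumulative count: [2, 2, 2, 2, 3, 5, 5, 5, 6, 7, 7, 8, 8, 9, 9, 10]
Sorted: [0, 0, 4, 5, 5, 8, 9, 11, 13, 15]


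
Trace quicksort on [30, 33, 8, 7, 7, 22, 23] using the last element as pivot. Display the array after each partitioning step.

Partition 1: pivot=23 at index 4 -> [8, 7, 7, 22, 23, 33, 30]
Partition 2: pivot=22 at index 3 -> [8, 7, 7, 22, 23, 33, 30]
Partition 3: pivot=7 at index 1 -> [7, 7, 8, 22, 23, 33, 30]
Partition 4: pivot=30 at index 5 -> [7, 7, 8, 22, 23, 30, 33]


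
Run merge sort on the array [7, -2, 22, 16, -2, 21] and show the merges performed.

Divide and conquer:
  Merge [-2] + [22] -> [-2, 22]
  Merge [7] + [-2, 22] -> [-2, 7, 22]
  Merge [-2] + [21] -> [-2, 21]
  Merge [16] + [-2, 21] -> [-2, 16, 21]
  Merge [-2, 7, 22] + [-2, 16, 21] -> [-2, -2, 7, 16, 21, 22]


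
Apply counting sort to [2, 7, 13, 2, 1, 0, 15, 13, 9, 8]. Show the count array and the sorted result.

Count array: [1, 1, 2, 0, 0, 0, 0, 1, 1, 1, 0, 0, 0, 2, 0, 1]
(count[i] = number of elements equal to i)
Cumulative count: [1, 2, 4, 4, 4, 4, 4, 5, 6, 7, 7, 7, 7, 9, 9, 10]
Sorted: [0, 1, 2, 2, 7, 8, 9, 13, 13, 15]


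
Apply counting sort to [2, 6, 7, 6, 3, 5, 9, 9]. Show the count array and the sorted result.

Count array: [0, 0, 1, 1, 0, 1, 2, 1, 0, 2]
(count[i] = number of elements equal to i)
Cumulative count: [0, 0, 1, 2, 2, 3, 5, 6, 6, 8]
Sorted: [2, 3, 5, 6, 6, 7, 9, 9]


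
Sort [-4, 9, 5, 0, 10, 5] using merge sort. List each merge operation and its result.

Divide and conquer:
  Merge [9] + [5] -> [5, 9]
  Merge [-4] + [5, 9] -> [-4, 5, 9]
  Merge [10] + [5] -> [5, 10]
  Merge [0] + [5, 10] -> [0, 5, 10]
  Merge [-4, 5, 9] + [0, 5, 10] -> [-4, 0, 5, 5, 9, 10]


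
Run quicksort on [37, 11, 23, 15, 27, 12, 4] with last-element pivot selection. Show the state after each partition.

Partition 1: pivot=4 at index 0 -> [4, 11, 23, 15, 27, 12, 37]
Partition 2: pivot=37 at index 6 -> [4, 11, 23, 15, 27, 12, 37]
Partition 3: pivot=12 at index 2 -> [4, 11, 12, 15, 27, 23, 37]
Partition 4: pivot=23 at index 4 -> [4, 11, 12, 15, 23, 27, 37]


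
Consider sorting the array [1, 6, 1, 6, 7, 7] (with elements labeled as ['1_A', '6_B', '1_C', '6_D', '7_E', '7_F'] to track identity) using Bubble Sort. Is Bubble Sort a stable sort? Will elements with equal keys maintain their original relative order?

Trace Bubble Sort on the labeled array (the key is the number; the letter only tracks identity):
  After pass 1: [1_A, 1_C, 6_B, 6_D, 7_E, 7_F]
  After pass 2: [1_A, 1_C, 6_B, 6_D, 7_E, 7_F] (no swaps, done)
Final order: [1_A, 1_C, 6_B, 6_D, 7_E, 7_F]
Equal keys:
  value 1: originally 1_A, 1_C; after sorting 1_A, 1_C -> order preserved
  value 6: originally 6_B, 6_D; after sorting 6_B, 6_D -> order preserved
  value 7: originally 7_E, 7_F; after sorting 7_E, 7_F -> order preserved
All equal keys kept their original relative order. Bubble Sort is stable: it only swaps adjacent elements when the left one is strictly greater, so equal keys never move past each other.
Answer: Stable


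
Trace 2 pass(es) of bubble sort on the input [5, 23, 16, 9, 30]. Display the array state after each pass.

After pass 1: [5, 16, 9, 23, 30] (2 swaps)
After pass 2: [5, 9, 16, 23, 30] (1 swaps)
Total swaps: 3


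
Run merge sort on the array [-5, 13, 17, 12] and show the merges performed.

Divide and conquer:
  Merge [-5] + [13] -> [-5, 13]
  Merge [17] + [12] -> [12, 17]
  Merge [-5, 13] + [12, 17] -> [-5, 12, 13, 17]


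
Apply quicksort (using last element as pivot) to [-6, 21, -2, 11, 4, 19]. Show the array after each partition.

Partition 1: pivot=19 at index 4 -> [-6, -2, 11, 4, 19, 21]
Partition 2: pivot=4 at index 2 -> [-6, -2, 4, 11, 19, 21]
Partition 3: pivot=-2 at index 1 -> [-6, -2, 4, 11, 19, 21]


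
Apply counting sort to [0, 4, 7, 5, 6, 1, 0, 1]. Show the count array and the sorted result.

Count array: [2, 2, 0, 0, 1, 1, 1, 1]
(count[i] = number of elements equal to i)
Cumulative count: [2, 4, 4, 4, 5, 6, 7, 8]
Sorted: [0, 0, 1, 1, 4, 5, 6, 7]
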